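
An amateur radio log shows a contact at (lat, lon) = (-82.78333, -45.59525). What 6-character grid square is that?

GA77ef

Offset from 180°W / 90°S: lon 134.4048°, lat 7.2167°.
Field (20°×10°, letters A–R): lon ⌊134.4048/20⌋ = 6 → G; lat ⌊7.2167/10⌋ = 0 → A.
Square (2°×1°, digits 0–9): lon ⌊14.4048/2⌋ = 7; lat ⌊7.2167/1⌋ = 7.
Subsquare (5′×2.5′, letters a–x): lon ⌊0.4048/0.0833333⌋ = 4 → e; lat ⌊0.2167/0.0416667⌋ = 5 → f.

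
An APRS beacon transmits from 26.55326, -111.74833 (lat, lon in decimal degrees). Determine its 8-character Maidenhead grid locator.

DL46dn02

Offset from 180°W / 90°S: lon 68.25167°, lat 116.55326°.
Field: 68.25167/20 → 3 → D, 116.55326/10 → 11 → L; chars DL.
Square: 8.25167/2 → 4, 6.55326/1 → 6; chars 46.
Subsquare: 0.25167/0.0833333 → 3 → d, 0.55326/0.0416667 → 13 → n; chars dn.
Extended square: 0.00167/0.00833333 → 0, 0.01159/0.00416667 → 2; chars 02.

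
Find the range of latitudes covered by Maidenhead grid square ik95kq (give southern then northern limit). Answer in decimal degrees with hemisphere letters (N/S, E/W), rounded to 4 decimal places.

15.6667° N, 15.7083° N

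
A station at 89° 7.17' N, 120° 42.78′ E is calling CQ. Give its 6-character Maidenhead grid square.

PR09ic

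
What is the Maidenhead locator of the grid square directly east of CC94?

DC04

Longitude square 9; +1 → 10, wraps to 0, carry into field.
Longitude field C = 2; +1 → 3 = D.
The latitude characters are unchanged.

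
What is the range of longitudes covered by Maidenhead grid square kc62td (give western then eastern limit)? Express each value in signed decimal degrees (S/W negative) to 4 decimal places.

33.5833, 33.6667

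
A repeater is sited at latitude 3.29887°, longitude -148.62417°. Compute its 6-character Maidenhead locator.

BJ53qh

Shift to the Maidenhead origin (180°W, 90°S): lon 31.3758, lat 93.2989.
Field (20°×10°, letters A–R): 31.3758/20 → 1 → B, 93.2989/10 → 9 → J; chars BJ.
Square (2°×1°, digits 0–9): 11.3758/2 → 5, 3.2989/1 → 3; chars 53.
Subsquare (5′×2.5′, letters a–x): 1.3758/0.0833333 → 16 → q, 0.2989/0.0416667 → 7 → h; chars qh.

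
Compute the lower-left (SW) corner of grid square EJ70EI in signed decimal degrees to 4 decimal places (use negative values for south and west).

Field E=4, J=9: +4·20° lon, +9·10° lat → SW at lon -100°, lat 0°.
Square 7, 0: +7·2° lon, +0·1° lat → SW at lon -86°, lat 0°.
Subsquare e=4, i=8: +4·0.0833333° lon, +8·0.0416667° lat → SW at lon -85.6667°, lat 0.333333°.
latitude 0.3333, longitude -85.6667.

0.3333, -85.6667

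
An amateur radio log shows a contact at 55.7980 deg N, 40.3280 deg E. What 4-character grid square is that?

Add 180° to longitude and 90° to latitude: 220.33, 145.80.
Field: 220.33/20 → 11 → L, 145.80/10 → 14 → O; chars LO.
Square: 0.33/2 → 0, 5.80/1 → 5; chars 05.

LO05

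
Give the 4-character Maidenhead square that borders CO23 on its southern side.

CO22

Latitude square 3; −1 → 2.
The longitude characters are unchanged.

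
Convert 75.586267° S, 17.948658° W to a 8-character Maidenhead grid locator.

Add 180° to longitude and 90° to latitude: 162.05134, 14.41373.
Field (20°×10°, letters A–R): lon ⌊162.05134/20⌋ = 8 → I; lat ⌊14.41373/10⌋ = 1 → B.
Square (2°×1°, digits 0–9): lon ⌊2.05134/2⌋ = 1; lat ⌊4.41373/1⌋ = 4.
Subsquare (5′×2.5′, letters a–x): lon ⌊0.05134/0.0833333⌋ = 0 → a; lat ⌊0.41373/0.0416667⌋ = 9 → j.
Extended square (30″×15″, digits 0–9): lon ⌊0.05134/0.00833333⌋ = 6; lat ⌊0.03873/0.00416667⌋ = 9.

IB14aj69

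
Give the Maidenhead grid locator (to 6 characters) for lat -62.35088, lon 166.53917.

Add 180° to longitude and 90° to latitude: 346.5392, 27.6491.
Field: lon ⌊346.5392/20⌋ = 17 → R; lat ⌊27.6491/10⌋ = 2 → C.
Square: lon ⌊6.5392/2⌋ = 3; lat ⌊7.6491/1⌋ = 7.
Subsquare: lon ⌊0.5392/0.0833333⌋ = 6 → g; lat ⌊0.6491/0.0416667⌋ = 15 → p.

RC37gp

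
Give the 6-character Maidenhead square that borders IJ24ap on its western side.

Longitude subsquare a = 0; −1 → -1, wraps to 23 = x, carry into square.
Longitude square 2; −1 → 1.
The latitude characters are unchanged.

IJ14xp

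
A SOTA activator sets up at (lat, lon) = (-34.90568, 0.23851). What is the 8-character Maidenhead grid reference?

JF05cc82

Shift to the Maidenhead origin (180°W, 90°S): lon 180.23851, lat 55.09432.
Field: lon ⌊180.23851/20⌋ = 9 → J; lat ⌊55.09432/10⌋ = 5 → F.
Square: lon ⌊0.23851/2⌋ = 0; lat ⌊5.09432/1⌋ = 5.
Subsquare: lon ⌊0.23851/0.0833333⌋ = 2 → c; lat ⌊0.09432/0.0416667⌋ = 2 → c.
Extended square: lon ⌊0.07184/0.00833333⌋ = 8; lat ⌊0.01099/0.00416667⌋ = 2.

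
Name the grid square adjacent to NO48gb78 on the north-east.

NO48gb89

Longitude extended square 7; +1 → 8.
Latitude extended square 8; +1 → 9.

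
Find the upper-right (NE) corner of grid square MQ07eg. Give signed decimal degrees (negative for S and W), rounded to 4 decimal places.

Field M=12, Q=16: +12·20° lon, +16·10° lat → SW at lon 60°, lat 70°.
Square 0, 7: +0·2° lon, +7·1° lat → SW at lon 60°, lat 77°.
Subsquare e=4, g=6: +4·0.0833333° lon, +6·0.0416667° lat → SW at lon 60.3333°, lat 77.25°.
Cell spans 0.0833333° lon × 0.0416667° lat. NE corner is SW corner plus one full cell.
latitude 77.2917, longitude 60.4167.

77.2917, 60.4167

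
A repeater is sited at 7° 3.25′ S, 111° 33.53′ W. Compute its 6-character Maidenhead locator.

DI42fw

Offset from 180°W / 90°S: lon 68.4412°, lat 82.9458°.
Field: lon ⌊68.4412/20⌋ = 3 → D; lat ⌊82.9458/10⌋ = 8 → I.
Square: lon ⌊8.4412/2⌋ = 4; lat ⌊2.9458/1⌋ = 2.
Subsquare: lon ⌊0.4412/0.0833333⌋ = 5 → f; lat ⌊0.9458/0.0416667⌋ = 22 → w.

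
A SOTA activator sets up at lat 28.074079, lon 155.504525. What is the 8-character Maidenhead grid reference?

Offset from 180°W / 90°S: lon 335.50453°, lat 118.07408°.
Field (20°×10°, letters A–R): 335.50453/20 → 16 → Q, 118.07408/10 → 11 → L; chars QL.
Square (2°×1°, digits 0–9): 15.50453/2 → 7, 8.07408/1 → 8; chars 78.
Subsquare (5′×2.5′, letters a–x): 1.50453/0.0833333 → 18 → s, 0.07408/0.0416667 → 1 → b; chars sb.
Extended square (30″×15″, digits 0–9): 0.00453/0.00833333 → 0, 0.03241/0.00416667 → 7; chars 07.

QL78sb07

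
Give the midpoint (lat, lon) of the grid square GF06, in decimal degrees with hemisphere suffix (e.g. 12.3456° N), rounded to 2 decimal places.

Field G=6, F=5: +6·20° lon, +5·10° lat → SW at lon -60°, lat -40°.
Square 0, 6: +0·2° lon, +6·1° lat → SW at lon -60°, lat -34°.
Cell spans 2° lon × 1° lat. Centre is SW corner plus half of each.
latitude 33.50° S, longitude 59.00° W.

33.50° S, 59.00° W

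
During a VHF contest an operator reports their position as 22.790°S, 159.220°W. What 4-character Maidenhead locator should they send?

Add 180° to longitude and 90° to latitude: 20.78, 67.21.
Field: 20.78/20 → 1 → B, 67.21/10 → 6 → G; chars BG.
Square: 0.78/2 → 0, 7.21/1 → 7; chars 07.

BG07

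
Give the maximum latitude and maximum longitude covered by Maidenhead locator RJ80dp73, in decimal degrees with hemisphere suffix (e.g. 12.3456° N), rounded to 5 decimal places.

Field R=17, J=9: +17·20° lon, +9·10° lat → SW at lon 160°, lat 0°.
Square 8, 0: +8·2° lon, +0·1° lat → SW at lon 176°, lat 0°.
Subsquare d=3, p=15: +3·0.0833333° lon, +15·0.0416667° lat → SW at lon 176.25°, lat 0.625°.
Extended square 7, 3: +7·0.00833333° lon, +3·0.00416667° lat → SW at lon 176.308°, lat 0.6375°.
Cell spans 0.00833333° lon × 0.00416667° lat. NE corner is SW corner plus one full cell.
latitude 0.64167° N, longitude 176.31667° E.

0.64167° N, 176.31667° E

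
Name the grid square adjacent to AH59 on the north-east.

Longitude square 5; +1 → 6.
Latitude square 9; +1 → 10, wraps to 0, carry into field.
Latitude field H = 7; +1 → 8 = I.

AI60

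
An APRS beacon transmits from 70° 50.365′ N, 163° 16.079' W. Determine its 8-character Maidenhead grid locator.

AQ80iu71

Add 180° to longitude and 90° to latitude: 16.73202, 160.83942.
Field: 16.73202/20 → 0 → A, 160.83942/10 → 16 → Q; chars AQ.
Square: 16.73202/2 → 8, 0.83942/1 → 0; chars 80.
Subsquare: 0.73202/0.0833333 → 8 → i, 0.83942/0.0416667 → 20 → u; chars iu.
Extended square: 0.06535/0.00833333 → 7, 0.00608/0.00416667 → 1; chars 71.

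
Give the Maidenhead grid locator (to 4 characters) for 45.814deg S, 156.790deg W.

Shift to the Maidenhead origin (180°W, 90°S): lon 23.21, lat 44.19.
Field: lon ⌊23.21/20⌋ = 1 → B; lat ⌊44.19/10⌋ = 4 → E.
Square: lon ⌊3.21/2⌋ = 1; lat ⌊4.19/1⌋ = 4.

BE14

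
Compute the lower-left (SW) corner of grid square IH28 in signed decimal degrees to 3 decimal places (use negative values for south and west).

-12.000, -16.000

Field I=8, H=7: +8·20° lon, +7·10° lat → SW at lon -20°, lat -20°.
Square 2, 8: +2·2° lon, +8·1° lat → SW at lon -16°, lat -12°.
latitude -12.000, longitude -16.000.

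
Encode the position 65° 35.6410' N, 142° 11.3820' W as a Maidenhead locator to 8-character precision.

Add 180° to longitude and 90° to latitude: 37.81030, 155.59402.
Field: lon ⌊37.81030/20⌋ = 1 → B; lat ⌊155.59402/10⌋ = 15 → P.
Square: lon ⌊17.81030/2⌋ = 8; lat ⌊5.59402/1⌋ = 5.
Subsquare: lon ⌊1.81030/0.0833333⌋ = 21 → v; lat ⌊0.59402/0.0416667⌋ = 14 → o.
Extended square: lon ⌊0.06030/0.00833333⌋ = 7; lat ⌊0.01068/0.00416667⌋ = 2.

BP85vo72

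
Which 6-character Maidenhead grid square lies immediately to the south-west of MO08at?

Longitude subsquare a = 0; −1 → -1, wraps to 23 = x, carry into square.
Longitude square 0; −1 → -1, wraps to 9, carry into field.
Longitude field M = 12; −1 → 11 = L.
Latitude subsquare t = 19; −1 → 18 = s.

LO98xs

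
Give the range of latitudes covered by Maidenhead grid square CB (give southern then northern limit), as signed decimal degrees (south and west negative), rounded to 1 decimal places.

-80.0, -70.0

Field C=2, B=1: +2·20° lon, +1·10° lat → SW at lon -140°, lat -80°.
Cell spans 20° lon × 10° lat.
south -80.0, north -70.0.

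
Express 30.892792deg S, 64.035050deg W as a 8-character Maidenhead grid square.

FF79xc55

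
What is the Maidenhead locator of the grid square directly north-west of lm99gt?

LM99fu

Longitude subsquare g = 6; −1 → 5 = f.
Latitude subsquare t = 19; +1 → 20 = u.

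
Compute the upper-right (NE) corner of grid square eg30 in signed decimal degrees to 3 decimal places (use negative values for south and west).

Field E=4, G=6: +4·20° lon, +6·10° lat → SW at lon -100°, lat -30°.
Square 3, 0: +3·2° lon, +0·1° lat → SW at lon -94°, lat -30°.
Cell spans 2° lon × 1° lat. NE corner is SW corner plus one full cell.
latitude -29.000, longitude -92.000.

-29.000, -92.000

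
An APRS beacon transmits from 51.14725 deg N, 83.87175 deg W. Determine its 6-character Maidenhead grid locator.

Add 180° to longitude and 90° to latitude: 96.1282, 141.1472.
Field (20°×10°, letters A–R): 96.1282/20 → 4 → E, 141.1472/10 → 14 → O; chars EO.
Square (2°×1°, digits 0–9): 16.1282/2 → 8, 1.1472/1 → 1; chars 81.
Subsquare (5′×2.5′, letters a–x): 0.1282/0.0833333 → 1 → b, 0.1472/0.0416667 → 3 → d; chars bd.

EO81bd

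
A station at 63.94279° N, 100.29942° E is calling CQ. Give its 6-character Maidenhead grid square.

Add 180° to longitude and 90° to latitude: 280.2994, 153.9428.
Field: lon ⌊280.2994/20⌋ = 14 → O; lat ⌊153.9428/10⌋ = 15 → P.
Square: lon ⌊0.2994/2⌋ = 0; lat ⌊3.9428/1⌋ = 3.
Subsquare: lon ⌊0.2994/0.0833333⌋ = 3 → d; lat ⌊0.9428/0.0416667⌋ = 22 → w.

OP03dw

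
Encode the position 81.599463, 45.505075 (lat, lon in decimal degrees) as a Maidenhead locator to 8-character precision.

LR21so03

Add 180° to longitude and 90° to latitude: 225.50508, 171.59946.
Field: lon ⌊225.50508/20⌋ = 11 → L; lat ⌊171.59946/10⌋ = 17 → R.
Square: lon ⌊5.50508/2⌋ = 2; lat ⌊1.59946/1⌋ = 1.
Subsquare: lon ⌊1.50508/0.0833333⌋ = 18 → s; lat ⌊0.59946/0.0416667⌋ = 14 → o.
Extended square: lon ⌊0.00508/0.00833333⌋ = 0; lat ⌊0.01613/0.00416667⌋ = 3.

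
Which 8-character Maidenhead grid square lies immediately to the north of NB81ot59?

NB81ou50

Latitude extended square 9; +1 → 10, wraps to 0, carry into subsquare.
Latitude subsquare t = 19; +1 → 20 = u.
The longitude characters are unchanged.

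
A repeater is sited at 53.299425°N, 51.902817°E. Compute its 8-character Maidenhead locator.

LO53wh81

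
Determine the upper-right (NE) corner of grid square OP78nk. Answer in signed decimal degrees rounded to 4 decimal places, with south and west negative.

Field O=14, P=15: +14·20° lon, +15·10° lat → SW at lon 100°, lat 60°.
Square 7, 8: +7·2° lon, +8·1° lat → SW at lon 114°, lat 68°.
Subsquare n=13, k=10: +13·0.0833333° lon, +10·0.0416667° lat → SW at lon 115.083°, lat 68.4167°.
Cell spans 0.0833333° lon × 0.0416667° lat. NE corner is SW corner plus one full cell.
latitude 68.4583, longitude 115.1667.

68.4583, 115.1667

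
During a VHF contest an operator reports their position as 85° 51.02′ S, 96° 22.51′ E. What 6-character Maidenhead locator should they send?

NA84ed

Offset from 180°W / 90°S: lon 276.3752°, lat 4.1497°.
Field: 276.3752/20 → 13 → N, 4.1497/10 → 0 → A; chars NA.
Square: 16.3752/2 → 8, 4.1497/1 → 4; chars 84.
Subsquare: 0.3752/0.0833333 → 4 → e, 0.1497/0.0416667 → 3 → d; chars ed.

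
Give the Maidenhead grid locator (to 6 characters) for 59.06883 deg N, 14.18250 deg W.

IO29vb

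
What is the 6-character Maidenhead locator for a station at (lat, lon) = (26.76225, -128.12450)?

Shift to the Maidenhead origin (180°W, 90°S): lon 51.8755, lat 116.7622.
Field (20°×10°, letters A–R): lon ⌊51.8755/20⌋ = 2 → C; lat ⌊116.7622/10⌋ = 11 → L.
Square (2°×1°, digits 0–9): lon ⌊11.8755/2⌋ = 5; lat ⌊6.7622/1⌋ = 6.
Subsquare (5′×2.5′, letters a–x): lon ⌊1.8755/0.0833333⌋ = 22 → w; lat ⌊0.7622/0.0416667⌋ = 18 → s.

CL56ws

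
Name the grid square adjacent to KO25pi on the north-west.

KO25oj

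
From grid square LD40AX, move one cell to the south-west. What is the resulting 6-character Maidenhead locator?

LD30xw

Longitude subsquare a = 0; −1 → -1, wraps to 23 = x, carry into square.
Longitude square 4; −1 → 3.
Latitude subsquare x = 23; −1 → 22 = w.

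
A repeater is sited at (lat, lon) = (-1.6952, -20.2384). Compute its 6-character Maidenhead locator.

HI98vh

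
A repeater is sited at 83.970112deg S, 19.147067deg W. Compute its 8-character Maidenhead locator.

IA06ka27

Add 180° to longitude and 90° to latitude: 160.85293, 6.02989.
Field: 160.85293/20 → 8 → I, 6.02989/10 → 0 → A; chars IA.
Square: 0.85293/2 → 0, 6.02989/1 → 6; chars 06.
Subsquare: 0.85293/0.0833333 → 10 → k, 0.02989/0.0416667 → 0 → a; chars ka.
Extended square: 0.01960/0.00833333 → 2, 0.02989/0.00416667 → 7; chars 27.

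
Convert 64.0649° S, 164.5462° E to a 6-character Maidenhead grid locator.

RC25gw

Offset from 180°W / 90°S: lon 344.5462°, lat 25.9351°.
Field: lon ⌊344.5462/20⌋ = 17 → R; lat ⌊25.9351/10⌋ = 2 → C.
Square: lon ⌊4.5462/2⌋ = 2; lat ⌊5.9351/1⌋ = 5.
Subsquare: lon ⌊0.5462/0.0833333⌋ = 6 → g; lat ⌊0.9351/0.0416667⌋ = 22 → w.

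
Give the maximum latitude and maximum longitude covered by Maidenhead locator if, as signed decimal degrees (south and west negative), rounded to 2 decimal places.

-30.00, 0.00

Field I=8, F=5: +8·20° lon, +5·10° lat → SW at lon -20°, lat -40°.
Cell spans 20° lon × 10° lat. NE corner is SW corner plus one full cell.
latitude -30.00, longitude 0.00.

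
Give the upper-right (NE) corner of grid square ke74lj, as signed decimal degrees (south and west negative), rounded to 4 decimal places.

-45.5833, 35.0000

Field K=10, E=4: +10·20° lon, +4·10° lat → SW at lon 20°, lat -50°.
Square 7, 4: +7·2° lon, +4·1° lat → SW at lon 34°, lat -46°.
Subsquare l=11, j=9: +11·0.0833333° lon, +9·0.0416667° lat → SW at lon 34.9167°, lat -45.625°.
Cell spans 0.0833333° lon × 0.0416667° lat. NE corner is SW corner plus one full cell.
latitude -45.5833, longitude 35.0000.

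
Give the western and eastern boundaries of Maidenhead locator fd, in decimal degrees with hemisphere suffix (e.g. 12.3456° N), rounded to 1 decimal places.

80.0° W, 60.0° W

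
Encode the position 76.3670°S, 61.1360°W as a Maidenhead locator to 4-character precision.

FB93

Shift to the Maidenhead origin (180°W, 90°S): lon 118.86, lat 13.63.
Field: lon ⌊118.86/20⌋ = 5 → F; lat ⌊13.63/10⌋ = 1 → B.
Square: lon ⌊18.86/2⌋ = 9; lat ⌊3.63/1⌋ = 3.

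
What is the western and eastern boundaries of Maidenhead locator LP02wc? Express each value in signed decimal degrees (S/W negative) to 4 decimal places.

41.8333, 41.9167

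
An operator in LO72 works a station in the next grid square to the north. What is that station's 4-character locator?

LO73

Latitude square 2; +1 → 3.
The longitude characters are unchanged.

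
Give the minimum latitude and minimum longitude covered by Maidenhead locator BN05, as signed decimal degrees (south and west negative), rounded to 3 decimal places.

45.000, -160.000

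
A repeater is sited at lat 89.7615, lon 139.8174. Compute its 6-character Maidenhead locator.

PR99vs

Shift to the Maidenhead origin (180°W, 90°S): lon 319.8174, lat 179.7615.
Field: 319.8174/20 → 15 → P, 179.7615/10 → 17 → R; chars PR.
Square: 19.8174/2 → 9, 9.7615/1 → 9; chars 99.
Subsquare: 1.8174/0.0833333 → 21 → v, 0.7615/0.0416667 → 18 → s; chars vs.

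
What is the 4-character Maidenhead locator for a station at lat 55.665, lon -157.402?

BO15

Shift to the Maidenhead origin (180°W, 90°S): lon 22.60, lat 145.66.
Field (20°×10°, letters A–R): 22.60/20 → 1 → B, 145.66/10 → 14 → O; chars BO.
Square (2°×1°, digits 0–9): 2.60/2 → 1, 5.66/1 → 5; chars 15.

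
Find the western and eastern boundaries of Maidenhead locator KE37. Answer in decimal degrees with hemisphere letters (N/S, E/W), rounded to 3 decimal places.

26.000° E, 28.000° E

Field K=10, E=4: +10·20° lon, +4·10° lat → SW at lon 20°, lat -50°.
Square 3, 7: +3·2° lon, +7·1° lat → SW at lon 26°, lat -43°.
Cell spans 2° lon × 1° lat.
west 26.000° E, east 28.000° E.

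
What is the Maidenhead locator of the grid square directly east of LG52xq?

LG62aq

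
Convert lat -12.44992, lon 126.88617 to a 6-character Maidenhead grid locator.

PH37kn

Offset from 180°W / 90°S: lon 306.8862°, lat 77.5501°.
Field: 306.8862/20 → 15 → P, 77.5501/10 → 7 → H; chars PH.
Square: 6.8862/2 → 3, 7.5501/1 → 7; chars 37.
Subsquare: 0.8862/0.0833333 → 10 → k, 0.5501/0.0416667 → 13 → n; chars kn.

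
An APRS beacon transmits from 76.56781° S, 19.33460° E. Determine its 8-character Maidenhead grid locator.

JB93qk03

Offset from 180°W / 90°S: lon 199.33460°, lat 13.43219°.
Field: 199.33460/20 → 9 → J, 13.43219/10 → 1 → B; chars JB.
Square: 19.33460/2 → 9, 3.43219/1 → 3; chars 93.
Subsquare: 1.33460/0.0833333 → 16 → q, 0.43219/0.0416667 → 10 → k; chars qk.
Extended square: 0.00127/0.00833333 → 0, 0.01552/0.00416667 → 3; chars 03.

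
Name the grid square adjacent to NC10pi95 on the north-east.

Longitude extended square 9; +1 → 10, wraps to 0, carry into subsquare.
Longitude subsquare p = 15; +1 → 16 = q.
Latitude extended square 5; +1 → 6.

NC10qi06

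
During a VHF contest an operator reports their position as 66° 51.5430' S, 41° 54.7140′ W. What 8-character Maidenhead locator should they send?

Offset from 180°W / 90°S: lon 138.08810°, lat 23.14095°.
Field: lon ⌊138.08810/20⌋ = 6 → G; lat ⌊23.14095/10⌋ = 2 → C.
Square: lon ⌊18.08810/2⌋ = 9; lat ⌊3.14095/1⌋ = 3.
Subsquare: lon ⌊0.08810/0.0833333⌋ = 1 → b; lat ⌊0.14095/0.0416667⌋ = 3 → d.
Extended square: lon ⌊0.00477/0.00833333⌋ = 0; lat ⌊0.01595/0.00416667⌋ = 3.

GC93bd03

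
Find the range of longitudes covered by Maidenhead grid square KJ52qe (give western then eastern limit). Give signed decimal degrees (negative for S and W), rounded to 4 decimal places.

Field K=10, J=9: +10·20° lon, +9·10° lat → SW at lon 20°, lat 0°.
Square 5, 2: +5·2° lon, +2·1° lat → SW at lon 30°, lat 2°.
Subsquare q=16, e=4: +16·0.0833333° lon, +4·0.0416667° lat → SW at lon 31.3333°, lat 2.16667°.
Cell spans 0.0833333° lon × 0.0416667° lat.
west 31.3333, east 31.4167.

31.3333, 31.4167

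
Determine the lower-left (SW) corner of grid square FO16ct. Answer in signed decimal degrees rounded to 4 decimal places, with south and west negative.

56.7917, -77.8333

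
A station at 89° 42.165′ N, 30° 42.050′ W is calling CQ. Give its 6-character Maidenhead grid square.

HR49pq

Add 180° to longitude and 90° to latitude: 149.2992, 179.7027.
Field: 149.2992/20 → 7 → H, 179.7027/10 → 17 → R; chars HR.
Square: 9.2992/2 → 4, 9.7027/1 → 9; chars 49.
Subsquare: 1.2992/0.0833333 → 15 → p, 0.7027/0.0416667 → 16 → q; chars pq.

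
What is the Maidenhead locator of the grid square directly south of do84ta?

DO83tx

Latitude subsquare a = 0; −1 → -1, wraps to 23 = x, carry into square.
Latitude square 4; −1 → 3.
The longitude characters are unchanged.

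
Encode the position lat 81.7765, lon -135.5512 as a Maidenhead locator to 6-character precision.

CR21fs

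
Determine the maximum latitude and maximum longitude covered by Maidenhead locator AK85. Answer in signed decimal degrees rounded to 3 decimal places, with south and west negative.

16.000, -162.000

Field A=0, K=10: +0·20° lon, +10·10° lat → SW at lon -180°, lat 10°.
Square 8, 5: +8·2° lon, +5·1° lat → SW at lon -164°, lat 15°.
Cell spans 2° lon × 1° lat. NE corner is SW corner plus one full cell.
latitude 16.000, longitude -162.000.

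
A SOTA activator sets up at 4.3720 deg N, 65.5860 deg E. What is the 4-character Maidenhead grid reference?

MJ24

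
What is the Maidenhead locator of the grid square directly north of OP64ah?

Latitude subsquare h = 7; +1 → 8 = i.
The longitude characters are unchanged.

OP64ai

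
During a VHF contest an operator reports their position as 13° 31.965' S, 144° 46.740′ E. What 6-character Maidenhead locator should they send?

QH26jl

Offset from 180°W / 90°S: lon 324.7790°, lat 76.4673°.
Field: 324.7790/20 → 16 → Q, 76.4673/10 → 7 → H; chars QH.
Square: 4.7790/2 → 2, 6.4673/1 → 6; chars 26.
Subsquare: 0.7790/0.0833333 → 9 → j, 0.4673/0.0416667 → 11 → l; chars jl.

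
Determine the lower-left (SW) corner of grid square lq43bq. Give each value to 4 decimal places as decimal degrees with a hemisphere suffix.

73.6667° N, 48.0833° E

Field L=11, Q=16: +11·20° lon, +16·10° lat → SW at lon 40°, lat 70°.
Square 4, 3: +4·2° lon, +3·1° lat → SW at lon 48°, lat 73°.
Subsquare b=1, q=16: +1·0.0833333° lon, +16·0.0416667° lat → SW at lon 48.0833°, lat 73.6667°.
latitude 73.6667° N, longitude 48.0833° E.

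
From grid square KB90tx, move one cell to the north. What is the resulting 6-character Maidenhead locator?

KB91ta

Latitude subsquare x = 23; +1 → 24, wraps to 0 = a, carry into square.
Latitude square 0; +1 → 1.
The longitude characters are unchanged.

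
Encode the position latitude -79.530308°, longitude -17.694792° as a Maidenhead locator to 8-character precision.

IB10dl62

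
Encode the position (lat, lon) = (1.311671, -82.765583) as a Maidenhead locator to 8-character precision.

EJ81oh84

Shift to the Maidenhead origin (180°W, 90°S): lon 97.23442, lat 91.31167.
Field: 97.23442/20 → 4 → E, 91.31167/10 → 9 → J; chars EJ.
Square: 17.23442/2 → 8, 1.31167/1 → 1; chars 81.
Subsquare: 1.23442/0.0833333 → 14 → o, 0.31167/0.0416667 → 7 → h; chars oh.
Extended square: 0.06775/0.00833333 → 8, 0.02000/0.00416667 → 4; chars 84.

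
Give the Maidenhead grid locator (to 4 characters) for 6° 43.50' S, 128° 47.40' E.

Offset from 180°W / 90°S: lon 308.79°, lat 83.28°.
Field: 308.79/20 → 15 → P, 83.28/10 → 8 → I; chars PI.
Square: 8.79/2 → 4, 3.28/1 → 3; chars 43.

PI43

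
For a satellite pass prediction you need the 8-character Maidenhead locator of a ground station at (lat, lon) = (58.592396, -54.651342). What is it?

GO28qo12

Offset from 180°W / 90°S: lon 125.34866°, lat 148.59240°.
Field: 125.34866/20 → 6 → G, 148.59240/10 → 14 → O; chars GO.
Square: 5.34866/2 → 2, 8.59240/1 → 8; chars 28.
Subsquare: 1.34866/0.0833333 → 16 → q, 0.59240/0.0416667 → 14 → o; chars qo.
Extended square: 0.01532/0.00833333 → 1, 0.00906/0.00416667 → 2; chars 12.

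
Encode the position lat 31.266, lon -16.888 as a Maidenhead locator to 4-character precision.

IM11

Add 180° to longitude and 90° to latitude: 163.11, 121.27.
Field (20°×10°, letters A–R): 163.11/20 → 8 → I, 121.27/10 → 12 → M; chars IM.
Square (2°×1°, digits 0–9): 3.11/2 → 1, 1.27/1 → 1; chars 11.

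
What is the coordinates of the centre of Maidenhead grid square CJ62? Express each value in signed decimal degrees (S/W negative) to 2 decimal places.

Field C=2, J=9: +2·20° lon, +9·10° lat → SW at lon -140°, lat 0°.
Square 6, 2: +6·2° lon, +2·1° lat → SW at lon -128°, lat 2°.
Cell spans 2° lon × 1° lat. Centre is SW corner plus half of each.
latitude 2.50, longitude -127.00.

2.50, -127.00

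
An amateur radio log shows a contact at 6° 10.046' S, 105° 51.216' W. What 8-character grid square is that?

DI73bt79

Add 180° to longitude and 90° to latitude: 74.14640, 83.83257.
Field (20°×10°, letters A–R): 74.14640/20 → 3 → D, 83.83257/10 → 8 → I; chars DI.
Square (2°×1°, digits 0–9): 14.14640/2 → 7, 3.83257/1 → 3; chars 73.
Subsquare (5′×2.5′, letters a–x): 0.14640/0.0833333 → 1 → b, 0.83257/0.0416667 → 19 → t; chars bt.
Extended square (30″×15″, digits 0–9): 0.06307/0.00833333 → 7, 0.04090/0.00416667 → 9; chars 79.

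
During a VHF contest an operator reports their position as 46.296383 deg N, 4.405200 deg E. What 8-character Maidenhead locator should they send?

JN26eh81

Add 180° to longitude and 90° to latitude: 184.40520, 136.29638.
Field: 184.40520/20 → 9 → J, 136.29638/10 → 13 → N; chars JN.
Square: 4.40520/2 → 2, 6.29638/1 → 6; chars 26.
Subsquare: 0.40520/0.0833333 → 4 → e, 0.29638/0.0416667 → 7 → h; chars eh.
Extended square: 0.07187/0.00833333 → 8, 0.00472/0.00416667 → 1; chars 81.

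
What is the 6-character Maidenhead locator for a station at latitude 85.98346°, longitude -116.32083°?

DR15ux

Add 180° to longitude and 90° to latitude: 63.6792, 175.9835.
Field: lon ⌊63.6792/20⌋ = 3 → D; lat ⌊175.9835/10⌋ = 17 → R.
Square: lon ⌊3.6792/2⌋ = 1; lat ⌊5.9835/1⌋ = 5.
Subsquare: lon ⌊1.6792/0.0833333⌋ = 20 → u; lat ⌊0.9835/0.0416667⌋ = 23 → x.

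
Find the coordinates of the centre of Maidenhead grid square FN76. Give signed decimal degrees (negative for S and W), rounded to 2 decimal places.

Field F=5, N=13: +5·20° lon, +13·10° lat → SW at lon -80°, lat 40°.
Square 7, 6: +7·2° lon, +6·1° lat → SW at lon -66°, lat 46°.
Cell spans 2° lon × 1° lat. Centre is SW corner plus half of each.
latitude 46.50, longitude -65.00.

46.50, -65.00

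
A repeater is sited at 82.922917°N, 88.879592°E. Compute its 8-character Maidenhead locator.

NR42kw51

Offset from 180°W / 90°S: lon 268.87959°, lat 172.92292°.
Field: lon ⌊268.87959/20⌋ = 13 → N; lat ⌊172.92292/10⌋ = 17 → R.
Square: lon ⌊8.87959/2⌋ = 4; lat ⌊2.92292/1⌋ = 2.
Subsquare: lon ⌊0.87959/0.0833333⌋ = 10 → k; lat ⌊0.92292/0.0416667⌋ = 22 → w.
Extended square: lon ⌊0.04626/0.00833333⌋ = 5; lat ⌊0.00625/0.00416667⌋ = 1.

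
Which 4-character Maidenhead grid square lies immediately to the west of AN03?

RN93

Longitude square 0; −1 → -1, wraps to 9, carry into field.
Longitude field A = 0; −1 → -1, wraps to 17 = R, wrapping around the antimeridian.
The latitude characters are unchanged.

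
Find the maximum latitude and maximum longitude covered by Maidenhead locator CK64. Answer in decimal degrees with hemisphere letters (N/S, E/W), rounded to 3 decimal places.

15.000° N, 126.000° W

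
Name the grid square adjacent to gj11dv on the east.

Longitude subsquare d = 3; +1 → 4 = e.
The latitude characters are unchanged.

GJ11ev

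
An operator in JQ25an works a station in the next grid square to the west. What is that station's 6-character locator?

JQ15xn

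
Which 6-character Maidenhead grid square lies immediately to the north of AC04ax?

AC05aa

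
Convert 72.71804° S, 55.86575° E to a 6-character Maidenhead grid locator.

LB77wg

Add 180° to longitude and 90° to latitude: 235.8657, 17.2820.
Field (20°×10°, letters A–R): 235.8657/20 → 11 → L, 17.2820/10 → 1 → B; chars LB.
Square (2°×1°, digits 0–9): 15.8657/2 → 7, 7.2820/1 → 7; chars 77.
Subsquare (5′×2.5′, letters a–x): 1.8657/0.0833333 → 22 → w, 0.2820/0.0416667 → 6 → g; chars wg.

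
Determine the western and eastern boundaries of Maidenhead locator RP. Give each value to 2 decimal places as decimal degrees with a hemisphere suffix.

160.00° E, 180.00° E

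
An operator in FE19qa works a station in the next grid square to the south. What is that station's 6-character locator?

FE18qx

Latitude subsquare a = 0; −1 → -1, wraps to 23 = x, carry into square.
Latitude square 9; −1 → 8.
The longitude characters are unchanged.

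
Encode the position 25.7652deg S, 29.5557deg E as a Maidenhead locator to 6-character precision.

KG44sf

Add 180° to longitude and 90° to latitude: 209.5557, 64.2348.
Field (20°×10°, letters A–R): 209.5557/20 → 10 → K, 64.2348/10 → 6 → G; chars KG.
Square (2°×1°, digits 0–9): 9.5557/2 → 4, 4.2348/1 → 4; chars 44.
Subsquare (5′×2.5′, letters a–x): 1.5557/0.0833333 → 18 → s, 0.2348/0.0416667 → 5 → f; chars sf.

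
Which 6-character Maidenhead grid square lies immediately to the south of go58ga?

GO57gx

Latitude subsquare a = 0; −1 → -1, wraps to 23 = x, carry into square.
Latitude square 8; −1 → 7.
The longitude characters are unchanged.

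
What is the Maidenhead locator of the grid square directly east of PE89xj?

Longitude subsquare x = 23; +1 → 24, wraps to 0 = a, carry into square.
Longitude square 8; +1 → 9.
The latitude characters are unchanged.

PE99aj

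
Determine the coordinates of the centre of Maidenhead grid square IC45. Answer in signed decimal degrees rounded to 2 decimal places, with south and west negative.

-64.50, -11.00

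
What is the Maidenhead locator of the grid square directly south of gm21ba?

GM20bx

Latitude subsquare a = 0; −1 → -1, wraps to 23 = x, carry into square.
Latitude square 1; −1 → 0.
The longitude characters are unchanged.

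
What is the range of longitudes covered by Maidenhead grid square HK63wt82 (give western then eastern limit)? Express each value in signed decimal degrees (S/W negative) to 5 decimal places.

Field H=7, K=10: +7·20° lon, +10·10° lat → SW at lon -40°, lat 10°.
Square 6, 3: +6·2° lon, +3·1° lat → SW at lon -28°, lat 13°.
Subsquare w=22, t=19: +22·0.0833333° lon, +19·0.0416667° lat → SW at lon -26.1667°, lat 13.7917°.
Extended square 8, 2: +8·0.00833333° lon, +2·0.00416667° lat → SW at lon -26.1°, lat 13.8°.
Cell spans 0.00833333° lon × 0.00416667° lat.
west -26.10000, east -26.09167.

-26.10000, -26.09167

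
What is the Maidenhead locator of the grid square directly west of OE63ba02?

Longitude extended square 0; −1 → -1, wraps to 9, carry into subsquare.
Longitude subsquare b = 1; −1 → 0 = a.
The latitude characters are unchanged.

OE63aa92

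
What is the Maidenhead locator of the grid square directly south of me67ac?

Latitude subsquare c = 2; −1 → 1 = b.
The longitude characters are unchanged.

ME67ab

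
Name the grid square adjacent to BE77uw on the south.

BE77uv

Latitude subsquare w = 22; −1 → 21 = v.
The longitude characters are unchanged.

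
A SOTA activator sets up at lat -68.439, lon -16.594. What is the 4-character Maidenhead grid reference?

IC11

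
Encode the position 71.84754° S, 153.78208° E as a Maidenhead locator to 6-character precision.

QB68vd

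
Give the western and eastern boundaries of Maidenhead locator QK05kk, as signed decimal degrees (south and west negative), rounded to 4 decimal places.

Field Q=16, K=10: +16·20° lon, +10·10° lat → SW at lon 140°, lat 10°.
Square 0, 5: +0·2° lon, +5·1° lat → SW at lon 140°, lat 15°.
Subsquare k=10, k=10: +10·0.0833333° lon, +10·0.0416667° lat → SW at lon 140.833°, lat 15.4167°.
Cell spans 0.0833333° lon × 0.0416667° lat.
west 140.8333, east 140.9167.

140.8333, 140.9167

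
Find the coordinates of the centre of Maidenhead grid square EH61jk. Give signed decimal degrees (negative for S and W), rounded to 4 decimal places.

Field E=4, H=7: +4·20° lon, +7·10° lat → SW at lon -100°, lat -20°.
Square 6, 1: +6·2° lon, +1·1° lat → SW at lon -88°, lat -19°.
Subsquare j=9, k=10: +9·0.0833333° lon, +10·0.0416667° lat → SW at lon -87.25°, lat -18.5833°.
Cell spans 0.0833333° lon × 0.0416667° lat. Centre is SW corner plus half of each.
latitude -18.5625, longitude -87.2083.

-18.5625, -87.2083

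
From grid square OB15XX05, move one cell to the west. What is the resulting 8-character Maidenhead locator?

OB15wx95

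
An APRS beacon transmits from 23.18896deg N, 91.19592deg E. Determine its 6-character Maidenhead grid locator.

NL53oe

Add 180° to longitude and 90° to latitude: 271.1959, 113.1890.
Field: lon ⌊271.1959/20⌋ = 13 → N; lat ⌊113.1890/10⌋ = 11 → L.
Square: lon ⌊11.1959/2⌋ = 5; lat ⌊3.1890/1⌋ = 3.
Subsquare: lon ⌊1.1959/0.0833333⌋ = 14 → o; lat ⌊0.1890/0.0416667⌋ = 4 → e.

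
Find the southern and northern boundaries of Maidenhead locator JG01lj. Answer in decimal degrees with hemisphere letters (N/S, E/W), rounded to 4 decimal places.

28.6250° S, 28.5833° S

Field J=9, G=6: +9·20° lon, +6·10° lat → SW at lon 0°, lat -30°.
Square 0, 1: +0·2° lon, +1·1° lat → SW at lon 0°, lat -29°.
Subsquare l=11, j=9: +11·0.0833333° lon, +9·0.0416667° lat → SW at lon 0.916667°, lat -28.625°.
Cell spans 0.0833333° lon × 0.0416667° lat.
south 28.6250° S, north 28.5833° S.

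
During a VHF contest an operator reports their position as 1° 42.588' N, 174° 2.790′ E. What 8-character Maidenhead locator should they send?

RJ71ar50

Add 180° to longitude and 90° to latitude: 354.04650, 91.70980.
Field (20°×10°, letters A–R): 354.04650/20 → 17 → R, 91.70980/10 → 9 → J; chars RJ.
Square (2°×1°, digits 0–9): 14.04650/2 → 7, 1.70980/1 → 1; chars 71.
Subsquare (5′×2.5′, letters a–x): 0.04650/0.0833333 → 0 → a, 0.70980/0.0416667 → 17 → r; chars ar.
Extended square (30″×15″, digits 0–9): 0.04650/0.00833333 → 5, 0.00147/0.00416667 → 0; chars 50.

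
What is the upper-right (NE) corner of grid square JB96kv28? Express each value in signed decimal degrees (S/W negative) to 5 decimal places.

-73.08750, 18.85833

Field J=9, B=1: +9·20° lon, +1·10° lat → SW at lon 0°, lat -80°.
Square 9, 6: +9·2° lon, +6·1° lat → SW at lon 18°, lat -74°.
Subsquare k=10, v=21: +10·0.0833333° lon, +21·0.0416667° lat → SW at lon 18.8333°, lat -73.125°.
Extended square 2, 8: +2·0.00833333° lon, +8·0.00416667° lat → SW at lon 18.85°, lat -73.0917°.
Cell spans 0.00833333° lon × 0.00416667° lat. NE corner is SW corner plus one full cell.
latitude -73.08750, longitude 18.85833.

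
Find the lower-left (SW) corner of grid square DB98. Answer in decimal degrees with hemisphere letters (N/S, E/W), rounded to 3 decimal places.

Field D=3, B=1: +3·20° lon, +1·10° lat → SW at lon -120°, lat -80°.
Square 9, 8: +9·2° lon, +8·1° lat → SW at lon -102°, lat -72°.
latitude 72.000° S, longitude 102.000° W.

72.000° S, 102.000° W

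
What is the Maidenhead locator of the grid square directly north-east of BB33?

Longitude square 3; +1 → 4.
Latitude square 3; +1 → 4.

BB44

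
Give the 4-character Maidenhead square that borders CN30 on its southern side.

CM39

Latitude square 0; −1 → -1, wraps to 9, carry into field.
Latitude field N = 13; −1 → 12 = M.
The longitude characters are unchanged.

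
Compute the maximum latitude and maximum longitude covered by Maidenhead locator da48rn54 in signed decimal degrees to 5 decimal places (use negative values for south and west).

-81.43750, -110.53333

Field D=3, A=0: +3·20° lon, +0·10° lat → SW at lon -120°, lat -90°.
Square 4, 8: +4·2° lon, +8·1° lat → SW at lon -112°, lat -82°.
Subsquare r=17, n=13: +17·0.0833333° lon, +13·0.0416667° lat → SW at lon -110.583°, lat -81.4583°.
Extended square 5, 4: +5·0.00833333° lon, +4·0.00416667° lat → SW at lon -110.542°, lat -81.4417°.
Cell spans 0.00833333° lon × 0.00416667° lat. NE corner is SW corner plus one full cell.
latitude -81.43750, longitude -110.53333.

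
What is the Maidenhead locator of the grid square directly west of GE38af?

Longitude subsquare a = 0; −1 → -1, wraps to 23 = x, carry into square.
Longitude square 3; −1 → 2.
The latitude characters are unchanged.

GE28xf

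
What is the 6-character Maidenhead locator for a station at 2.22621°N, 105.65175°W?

Add 180° to longitude and 90° to latitude: 74.3482, 92.2262.
Field (20°×10°, letters A–R): 74.3482/20 → 3 → D, 92.2262/10 → 9 → J; chars DJ.
Square (2°×1°, digits 0–9): 14.3482/2 → 7, 2.2262/1 → 2; chars 72.
Subsquare (5′×2.5′, letters a–x): 0.3482/0.0833333 → 4 → e, 0.2262/0.0416667 → 5 → f; chars ef.

DJ72ef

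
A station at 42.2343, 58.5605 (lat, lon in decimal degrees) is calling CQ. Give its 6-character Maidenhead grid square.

LN92gf

Shift to the Maidenhead origin (180°W, 90°S): lon 238.5605, lat 132.2343.
Field (20°×10°, letters A–R): lon ⌊238.5605/20⌋ = 11 → L; lat ⌊132.2343/10⌋ = 13 → N.
Square (2°×1°, digits 0–9): lon ⌊18.5605/2⌋ = 9; lat ⌊2.2343/1⌋ = 2.
Subsquare (5′×2.5′, letters a–x): lon ⌊0.5605/0.0833333⌋ = 6 → g; lat ⌊0.2343/0.0416667⌋ = 5 → f.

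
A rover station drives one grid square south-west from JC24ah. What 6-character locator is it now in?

JC14xg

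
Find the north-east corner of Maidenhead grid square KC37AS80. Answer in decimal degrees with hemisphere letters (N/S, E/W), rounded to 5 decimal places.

62.24583° S, 26.07500° E

Field K=10, C=2: +10·20° lon, +2·10° lat → SW at lon 20°, lat -70°.
Square 3, 7: +3·2° lon, +7·1° lat → SW at lon 26°, lat -63°.
Subsquare a=0, s=18: +0·0.0833333° lon, +18·0.0416667° lat → SW at lon 26°, lat -62.25°.
Extended square 8, 0: +8·0.00833333° lon, +0·0.00416667° lat → SW at lon 26.0667°, lat -62.25°.
Cell spans 0.00833333° lon × 0.00416667° lat. NE corner is SW corner plus one full cell.
latitude 62.24583° S, longitude 26.07500° E.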